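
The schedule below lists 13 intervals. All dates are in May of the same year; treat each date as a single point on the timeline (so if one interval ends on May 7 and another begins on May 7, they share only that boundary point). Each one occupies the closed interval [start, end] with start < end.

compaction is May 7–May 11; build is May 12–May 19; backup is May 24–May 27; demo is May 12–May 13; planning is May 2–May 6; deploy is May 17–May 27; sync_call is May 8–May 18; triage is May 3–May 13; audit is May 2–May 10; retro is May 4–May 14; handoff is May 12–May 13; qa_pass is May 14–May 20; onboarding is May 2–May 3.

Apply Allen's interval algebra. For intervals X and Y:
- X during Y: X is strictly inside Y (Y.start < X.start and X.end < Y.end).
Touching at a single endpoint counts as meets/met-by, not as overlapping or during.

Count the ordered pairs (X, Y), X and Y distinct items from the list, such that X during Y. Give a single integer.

Checking all 156 ordered pairs for relation 'during'; matching pairs in alphabetical order:
(compaction, retro): compaction during retro ✓
(compaction, triage): compaction during triage ✓
(demo, retro): demo during retro ✓
(demo, sync_call): demo during sync_call ✓
(handoff, retro): handoff during retro ✓
(handoff, sync_call): handoff during sync_call ✓
Count: 6.

6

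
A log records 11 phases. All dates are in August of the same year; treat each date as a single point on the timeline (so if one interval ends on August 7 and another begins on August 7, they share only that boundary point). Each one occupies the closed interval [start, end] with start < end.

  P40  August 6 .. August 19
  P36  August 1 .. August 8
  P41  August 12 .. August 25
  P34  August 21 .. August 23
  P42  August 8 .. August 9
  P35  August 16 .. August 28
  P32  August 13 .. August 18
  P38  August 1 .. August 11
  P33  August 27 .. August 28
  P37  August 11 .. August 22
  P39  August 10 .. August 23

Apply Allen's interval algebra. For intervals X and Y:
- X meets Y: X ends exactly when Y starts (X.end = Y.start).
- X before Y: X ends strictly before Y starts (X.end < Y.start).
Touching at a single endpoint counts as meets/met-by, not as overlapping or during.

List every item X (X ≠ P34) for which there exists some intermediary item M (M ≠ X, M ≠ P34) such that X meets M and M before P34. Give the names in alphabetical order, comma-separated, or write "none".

P36

Target P34 = [August 21, August 23].
Intermediaries M with M before P34: P32, P36, P38, P40, P42.
Via P32 — items with X meets P32: none.
Via P36 — items with X meets P36: none.
Via P38 — items with X meets P38: none.
Via P40 — items with X meets P40: none.
Via P42 — items with X meets P42: P36.
Union: P36.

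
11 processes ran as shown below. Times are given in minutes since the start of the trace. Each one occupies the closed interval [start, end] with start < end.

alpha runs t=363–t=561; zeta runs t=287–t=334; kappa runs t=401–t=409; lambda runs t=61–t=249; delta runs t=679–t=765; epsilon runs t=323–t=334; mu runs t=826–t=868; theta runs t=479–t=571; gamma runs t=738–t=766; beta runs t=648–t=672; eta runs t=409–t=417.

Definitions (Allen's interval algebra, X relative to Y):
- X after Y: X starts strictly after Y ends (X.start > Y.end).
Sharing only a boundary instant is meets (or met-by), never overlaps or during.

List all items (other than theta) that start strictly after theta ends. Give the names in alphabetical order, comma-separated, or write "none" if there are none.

beta, delta, gamma, mu

Target theta = [t=479, t=571].
alpha [t=363, t=561] → overlaps → no.
beta [t=648, t=672] → after → yes.
delta [t=679, t=765] → after → yes.
epsilon [t=323, t=334] → before → no.
eta [t=409, t=417] → before → no.
gamma [t=738, t=766] → after → yes.
kappa [t=401, t=409] → before → no.
lambda [t=61, t=249] → before → no.
mu [t=826, t=868] → after → yes.
zeta [t=287, t=334] → before → no.
Result: beta, delta, gamma, mu.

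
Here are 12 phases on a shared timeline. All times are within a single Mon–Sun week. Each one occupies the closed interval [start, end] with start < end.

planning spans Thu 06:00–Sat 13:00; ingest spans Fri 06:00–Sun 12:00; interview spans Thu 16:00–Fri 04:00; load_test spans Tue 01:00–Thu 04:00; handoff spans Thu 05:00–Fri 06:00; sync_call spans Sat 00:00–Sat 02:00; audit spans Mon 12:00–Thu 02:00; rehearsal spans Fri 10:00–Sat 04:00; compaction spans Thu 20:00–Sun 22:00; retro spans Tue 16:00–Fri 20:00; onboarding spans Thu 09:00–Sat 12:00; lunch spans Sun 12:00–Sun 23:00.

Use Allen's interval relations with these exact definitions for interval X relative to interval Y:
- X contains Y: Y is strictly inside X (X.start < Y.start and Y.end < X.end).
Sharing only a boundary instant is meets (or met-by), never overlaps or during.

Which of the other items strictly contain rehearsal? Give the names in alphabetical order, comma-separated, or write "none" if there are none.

compaction, ingest, onboarding, planning

Target rehearsal = [Fri 10:00, Sat 04:00].
audit [Mon 12:00, Thu 02:00] → before → no.
compaction [Thu 20:00, Sun 22:00] → contains → yes.
handoff [Thu 05:00, Fri 06:00] → before → no.
ingest [Fri 06:00, Sun 12:00] → contains → yes.
interview [Thu 16:00, Fri 04:00] → before → no.
load_test [Tue 01:00, Thu 04:00] → before → no.
lunch [Sun 12:00, Sun 23:00] → after → no.
onboarding [Thu 09:00, Sat 12:00] → contains → yes.
planning [Thu 06:00, Sat 13:00] → contains → yes.
retro [Tue 16:00, Fri 20:00] → overlaps → no.
sync_call [Sat 00:00, Sat 02:00] → during → no.
Result: compaction, ingest, onboarding, planning.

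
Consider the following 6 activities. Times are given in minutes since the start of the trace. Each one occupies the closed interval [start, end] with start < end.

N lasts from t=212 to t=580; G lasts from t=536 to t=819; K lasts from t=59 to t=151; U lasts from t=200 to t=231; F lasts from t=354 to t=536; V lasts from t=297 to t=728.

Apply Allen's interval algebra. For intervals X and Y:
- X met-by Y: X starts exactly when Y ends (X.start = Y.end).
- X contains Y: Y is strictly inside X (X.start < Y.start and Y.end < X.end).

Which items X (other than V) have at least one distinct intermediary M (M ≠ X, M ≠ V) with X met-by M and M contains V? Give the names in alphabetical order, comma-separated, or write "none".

Target V = [t=297, t=728].
Intermediaries M with M contains V: none.
Union: none.

none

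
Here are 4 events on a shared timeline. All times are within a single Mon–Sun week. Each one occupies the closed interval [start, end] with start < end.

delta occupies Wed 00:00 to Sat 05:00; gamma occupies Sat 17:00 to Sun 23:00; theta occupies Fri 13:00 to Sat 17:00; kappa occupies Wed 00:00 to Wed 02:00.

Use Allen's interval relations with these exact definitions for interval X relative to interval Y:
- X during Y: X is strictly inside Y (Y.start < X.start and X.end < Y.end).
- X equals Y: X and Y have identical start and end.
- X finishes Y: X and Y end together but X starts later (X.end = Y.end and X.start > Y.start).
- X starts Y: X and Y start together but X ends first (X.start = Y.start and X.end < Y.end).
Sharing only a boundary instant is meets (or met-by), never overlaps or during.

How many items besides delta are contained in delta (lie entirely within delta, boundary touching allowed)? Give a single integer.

1

Target delta = [Wed 00:00, Sat 05:00].
gamma [Sat 17:00, Sun 23:00] → after → no.
kappa [Wed 00:00, Wed 02:00] → starts → counts.
theta [Fri 13:00, Sat 17:00] → overlapped-by → no.
Total: 1.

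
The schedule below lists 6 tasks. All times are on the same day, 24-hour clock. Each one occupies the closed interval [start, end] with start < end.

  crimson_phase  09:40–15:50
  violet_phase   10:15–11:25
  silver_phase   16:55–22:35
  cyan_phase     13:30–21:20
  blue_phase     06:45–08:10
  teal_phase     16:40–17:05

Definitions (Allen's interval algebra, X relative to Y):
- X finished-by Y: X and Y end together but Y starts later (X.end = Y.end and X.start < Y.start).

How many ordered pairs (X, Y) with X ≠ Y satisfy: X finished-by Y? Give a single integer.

Checking all 30 ordered pairs for relation 'finished-by'; matching pairs in alphabetical order:
No pair satisfies it.
Count: 0.

0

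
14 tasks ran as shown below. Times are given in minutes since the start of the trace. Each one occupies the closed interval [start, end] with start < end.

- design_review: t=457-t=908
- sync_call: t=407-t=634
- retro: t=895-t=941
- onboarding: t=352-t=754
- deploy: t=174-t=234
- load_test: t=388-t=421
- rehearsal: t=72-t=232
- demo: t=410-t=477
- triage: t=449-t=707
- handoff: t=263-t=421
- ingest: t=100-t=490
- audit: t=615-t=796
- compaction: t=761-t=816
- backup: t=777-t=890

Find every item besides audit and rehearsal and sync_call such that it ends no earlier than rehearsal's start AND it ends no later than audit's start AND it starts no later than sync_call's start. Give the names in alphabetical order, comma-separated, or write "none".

Conditions: its end is no earlier than rehearsal's start (X.end >= t=72) AND its end is no later than audit's start (X.end <= t=615) AND its start is no later than sync_call's start (X.start <= t=407).
backup: end t=890 >= t=72? ✓; end t=890 <= t=615? ✗; start t=777 <= t=407? ✗ → no.
compaction: end t=816 >= t=72? ✓; end t=816 <= t=615? ✗; start t=761 <= t=407? ✗ → no.
demo: end t=477 >= t=72? ✓; end t=477 <= t=615? ✓; start t=410 <= t=407? ✗ → no.
deploy: end t=234 >= t=72? ✓; end t=234 <= t=615? ✓; start t=174 <= t=407? ✓ → yes.
design_review: end t=908 >= t=72? ✓; end t=908 <= t=615? ✗; start t=457 <= t=407? ✗ → no.
handoff: end t=421 >= t=72? ✓; end t=421 <= t=615? ✓; start t=263 <= t=407? ✓ → yes.
ingest: end t=490 >= t=72? ✓; end t=490 <= t=615? ✓; start t=100 <= t=407? ✓ → yes.
load_test: end t=421 >= t=72? ✓; end t=421 <= t=615? ✓; start t=388 <= t=407? ✓ → yes.
onboarding: end t=754 >= t=72? ✓; end t=754 <= t=615? ✗; start t=352 <= t=407? ✓ → no.
retro: end t=941 >= t=72? ✓; end t=941 <= t=615? ✗; start t=895 <= t=407? ✗ → no.
triage: end t=707 >= t=72? ✓; end t=707 <= t=615? ✗; start t=449 <= t=407? ✗ → no.
Result: deploy, handoff, ingest, load_test.

deploy, handoff, ingest, load_test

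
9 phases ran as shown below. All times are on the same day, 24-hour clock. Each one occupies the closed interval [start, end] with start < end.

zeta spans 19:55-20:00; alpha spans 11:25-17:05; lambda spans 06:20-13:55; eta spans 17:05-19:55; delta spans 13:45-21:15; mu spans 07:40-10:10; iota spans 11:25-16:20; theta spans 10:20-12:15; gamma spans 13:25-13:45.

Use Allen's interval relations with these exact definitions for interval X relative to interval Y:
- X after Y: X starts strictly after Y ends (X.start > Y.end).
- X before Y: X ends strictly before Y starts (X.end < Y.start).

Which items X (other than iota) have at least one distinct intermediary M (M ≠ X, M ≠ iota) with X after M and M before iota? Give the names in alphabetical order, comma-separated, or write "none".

Target iota = [11:25, 16:20].
Intermediaries M with M before iota: mu.
Via mu — items with X after mu: alpha, delta, eta, gamma, theta, zeta.
Union: alpha, delta, eta, gamma, theta, zeta.

alpha, delta, eta, gamma, theta, zeta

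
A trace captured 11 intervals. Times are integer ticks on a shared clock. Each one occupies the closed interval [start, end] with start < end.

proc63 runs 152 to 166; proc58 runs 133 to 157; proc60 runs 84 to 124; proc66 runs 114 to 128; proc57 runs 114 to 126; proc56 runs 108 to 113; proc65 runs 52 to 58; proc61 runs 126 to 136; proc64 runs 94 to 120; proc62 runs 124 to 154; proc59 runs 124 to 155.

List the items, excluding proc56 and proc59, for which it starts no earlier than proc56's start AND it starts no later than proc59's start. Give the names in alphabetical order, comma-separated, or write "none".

proc57, proc62, proc66

Conditions: its start is no earlier than proc56's start (X.start >= 108) AND its start is no later than proc59's start (X.start <= 124).
proc57: start 114 >= 108? ✓; start 114 <= 124? ✓ → yes.
proc58: start 133 >= 108? ✓; start 133 <= 124? ✗ → no.
proc60: start 84 >= 108? ✗; start 84 <= 124? ✓ → no.
proc61: start 126 >= 108? ✓; start 126 <= 124? ✗ → no.
proc62: start 124 >= 108? ✓; start 124 <= 124? ✓ → yes.
proc63: start 152 >= 108? ✓; start 152 <= 124? ✗ → no.
proc64: start 94 >= 108? ✗; start 94 <= 124? ✓ → no.
proc65: start 52 >= 108? ✗; start 52 <= 124? ✓ → no.
proc66: start 114 >= 108? ✓; start 114 <= 124? ✓ → yes.
Result: proc57, proc62, proc66.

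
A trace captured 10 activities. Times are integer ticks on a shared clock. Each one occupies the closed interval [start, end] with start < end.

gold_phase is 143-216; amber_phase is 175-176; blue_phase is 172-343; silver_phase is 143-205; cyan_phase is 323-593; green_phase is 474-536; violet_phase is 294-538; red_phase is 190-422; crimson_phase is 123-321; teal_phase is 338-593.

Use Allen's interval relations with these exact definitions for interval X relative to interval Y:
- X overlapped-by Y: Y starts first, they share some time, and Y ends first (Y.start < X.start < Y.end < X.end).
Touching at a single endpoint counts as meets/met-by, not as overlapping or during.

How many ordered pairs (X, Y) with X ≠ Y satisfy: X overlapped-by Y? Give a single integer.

Checking all 90 ordered pairs for relation 'overlapped-by'; matching pairs in alphabetical order:
(blue_phase, crimson_phase): blue_phase overlapped-by crimson_phase ✓
(blue_phase, gold_phase): blue_phase overlapped-by gold_phase ✓
(blue_phase, silver_phase): blue_phase overlapped-by silver_phase ✓
(cyan_phase, blue_phase): cyan_phase overlapped-by blue_phase ✓
(cyan_phase, red_phase): cyan_phase overlapped-by red_phase ✓
(cyan_phase, violet_phase): cyan_phase overlapped-by violet_phase ✓
(red_phase, blue_phase): red_phase overlapped-by blue_phase ✓
(red_phase, crimson_phase): red_phase overlapped-by crimson_phase ✓
(red_phase, gold_phase): red_phase overlapped-by gold_phase ✓
(red_phase, silver_phase): red_phase overlapped-by silver_phase ✓
(teal_phase, blue_phase): teal_phase overlapped-by blue_phase ✓
(teal_phase, red_phase): teal_phase overlapped-by red_phase ✓
(teal_phase, violet_phase): teal_phase overlapped-by violet_phase ✓
(violet_phase, blue_phase): violet_phase overlapped-by blue_phase ✓
(violet_phase, crimson_phase): violet_phase overlapped-by crimson_phase ✓
(violet_phase, red_phase): violet_phase overlapped-by red_phase ✓
Count: 16.

16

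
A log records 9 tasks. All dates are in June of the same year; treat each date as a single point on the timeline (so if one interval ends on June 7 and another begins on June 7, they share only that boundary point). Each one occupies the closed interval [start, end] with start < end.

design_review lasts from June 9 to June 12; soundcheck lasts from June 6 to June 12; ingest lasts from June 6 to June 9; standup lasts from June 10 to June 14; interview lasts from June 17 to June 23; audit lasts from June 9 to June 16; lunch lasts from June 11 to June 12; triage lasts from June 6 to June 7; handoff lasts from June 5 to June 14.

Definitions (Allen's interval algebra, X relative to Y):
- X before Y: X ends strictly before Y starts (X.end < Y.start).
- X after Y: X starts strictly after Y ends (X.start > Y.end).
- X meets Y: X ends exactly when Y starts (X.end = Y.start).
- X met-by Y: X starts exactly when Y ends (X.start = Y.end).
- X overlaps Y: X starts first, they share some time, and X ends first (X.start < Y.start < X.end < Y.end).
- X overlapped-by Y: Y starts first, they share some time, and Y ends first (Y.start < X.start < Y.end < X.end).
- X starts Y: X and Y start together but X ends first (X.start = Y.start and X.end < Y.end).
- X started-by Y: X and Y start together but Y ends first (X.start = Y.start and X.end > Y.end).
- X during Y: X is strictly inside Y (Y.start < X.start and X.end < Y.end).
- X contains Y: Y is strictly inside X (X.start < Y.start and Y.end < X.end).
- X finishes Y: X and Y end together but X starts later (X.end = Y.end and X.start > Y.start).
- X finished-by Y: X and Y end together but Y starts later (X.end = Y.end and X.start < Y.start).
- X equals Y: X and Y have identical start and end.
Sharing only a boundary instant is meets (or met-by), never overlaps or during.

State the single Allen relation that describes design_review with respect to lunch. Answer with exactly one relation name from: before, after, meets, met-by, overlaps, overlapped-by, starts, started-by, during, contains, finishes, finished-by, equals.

finished-by

design_review = [June 9, June 12]; lunch = [June 11, June 12].
Compare endpoints: design_review.start < lunch.start, design_review.start < lunch.end, design_review.end > lunch.start, design_review.end = lunch.end.
That pattern is 'finished-by'.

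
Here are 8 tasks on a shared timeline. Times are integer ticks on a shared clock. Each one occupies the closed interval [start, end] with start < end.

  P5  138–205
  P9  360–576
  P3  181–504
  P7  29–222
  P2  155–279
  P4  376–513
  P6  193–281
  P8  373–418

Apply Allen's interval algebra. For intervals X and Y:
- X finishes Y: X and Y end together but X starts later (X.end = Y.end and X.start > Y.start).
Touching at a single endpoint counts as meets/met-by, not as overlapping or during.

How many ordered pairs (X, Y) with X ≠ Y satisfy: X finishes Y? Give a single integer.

0

Checking all 56 ordered pairs for relation 'finishes'; matching pairs in alphabetical order:
No pair satisfies it.
Count: 0.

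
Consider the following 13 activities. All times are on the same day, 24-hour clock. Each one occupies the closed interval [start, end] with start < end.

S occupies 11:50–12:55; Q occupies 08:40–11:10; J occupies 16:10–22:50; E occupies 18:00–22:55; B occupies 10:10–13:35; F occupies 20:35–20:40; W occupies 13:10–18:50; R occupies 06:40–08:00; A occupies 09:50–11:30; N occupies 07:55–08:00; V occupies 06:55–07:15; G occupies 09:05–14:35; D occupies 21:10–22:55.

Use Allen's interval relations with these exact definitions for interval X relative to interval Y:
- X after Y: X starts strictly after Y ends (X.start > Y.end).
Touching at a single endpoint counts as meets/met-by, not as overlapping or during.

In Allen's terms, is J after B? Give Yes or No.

Yes

J = [16:10, 22:50], B = [10:10, 13:35].
Actual relation of J to B: after.
Asked whether 'after' holds → Yes.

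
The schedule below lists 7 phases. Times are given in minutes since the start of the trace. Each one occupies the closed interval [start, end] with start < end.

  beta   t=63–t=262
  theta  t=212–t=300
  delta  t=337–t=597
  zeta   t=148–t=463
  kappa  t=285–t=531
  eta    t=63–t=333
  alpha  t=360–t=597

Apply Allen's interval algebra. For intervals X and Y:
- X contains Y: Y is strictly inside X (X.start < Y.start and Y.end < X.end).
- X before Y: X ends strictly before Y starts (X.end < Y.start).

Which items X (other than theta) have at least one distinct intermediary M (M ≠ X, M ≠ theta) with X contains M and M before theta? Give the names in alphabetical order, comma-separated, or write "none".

none

Target theta = [t=212, t=300].
Intermediaries M with M before theta: none.
Union: none.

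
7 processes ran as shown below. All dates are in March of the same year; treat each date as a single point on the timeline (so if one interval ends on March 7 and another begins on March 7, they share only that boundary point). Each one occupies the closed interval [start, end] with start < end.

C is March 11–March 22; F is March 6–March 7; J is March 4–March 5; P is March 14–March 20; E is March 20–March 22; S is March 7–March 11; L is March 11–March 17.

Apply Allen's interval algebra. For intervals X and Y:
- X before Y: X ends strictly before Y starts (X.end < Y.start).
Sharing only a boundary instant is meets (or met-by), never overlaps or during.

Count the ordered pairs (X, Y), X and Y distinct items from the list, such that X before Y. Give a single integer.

Checking all 42 ordered pairs for relation 'before'; matching pairs in alphabetical order:
(F, C): F before C ✓
(F, E): F before E ✓
(F, L): F before L ✓
(F, P): F before P ✓
(J, C): J before C ✓
(J, E): J before E ✓
(J, F): J before F ✓
(J, L): J before L ✓
(J, P): J before P ✓
(J, S): J before S ✓
(L, E): L before E ✓
(S, E): S before E ✓
(S, P): S before P ✓
Count: 13.

13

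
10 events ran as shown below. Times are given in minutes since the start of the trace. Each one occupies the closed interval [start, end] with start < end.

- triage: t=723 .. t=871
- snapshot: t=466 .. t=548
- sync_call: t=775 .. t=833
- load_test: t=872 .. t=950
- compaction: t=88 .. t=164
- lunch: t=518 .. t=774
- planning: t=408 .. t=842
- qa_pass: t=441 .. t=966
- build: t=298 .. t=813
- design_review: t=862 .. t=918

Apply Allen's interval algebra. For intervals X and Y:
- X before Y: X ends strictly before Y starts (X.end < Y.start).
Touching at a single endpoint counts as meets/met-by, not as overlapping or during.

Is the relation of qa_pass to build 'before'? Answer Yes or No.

qa_pass = [t=441, t=966], build = [t=298, t=813].
Actual relation of qa_pass to build: overlapped-by.
Asked whether 'before' holds → No.

No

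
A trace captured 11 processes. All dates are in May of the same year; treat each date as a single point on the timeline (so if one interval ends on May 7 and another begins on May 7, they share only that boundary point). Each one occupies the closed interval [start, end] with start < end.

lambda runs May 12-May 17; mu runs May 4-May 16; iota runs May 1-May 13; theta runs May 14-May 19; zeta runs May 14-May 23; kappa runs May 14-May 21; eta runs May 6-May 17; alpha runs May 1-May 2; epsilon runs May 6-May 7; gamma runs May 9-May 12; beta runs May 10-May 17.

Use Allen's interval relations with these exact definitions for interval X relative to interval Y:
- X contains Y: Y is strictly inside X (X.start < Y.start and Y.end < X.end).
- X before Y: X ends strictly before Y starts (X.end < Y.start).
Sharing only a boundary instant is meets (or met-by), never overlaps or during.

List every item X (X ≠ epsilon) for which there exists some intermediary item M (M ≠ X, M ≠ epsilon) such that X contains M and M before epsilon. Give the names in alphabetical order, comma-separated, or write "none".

Target epsilon = [May 6, May 7].
Intermediaries M with M before epsilon: alpha.
Via alpha — items with X contains alpha: none.
Union: none.

none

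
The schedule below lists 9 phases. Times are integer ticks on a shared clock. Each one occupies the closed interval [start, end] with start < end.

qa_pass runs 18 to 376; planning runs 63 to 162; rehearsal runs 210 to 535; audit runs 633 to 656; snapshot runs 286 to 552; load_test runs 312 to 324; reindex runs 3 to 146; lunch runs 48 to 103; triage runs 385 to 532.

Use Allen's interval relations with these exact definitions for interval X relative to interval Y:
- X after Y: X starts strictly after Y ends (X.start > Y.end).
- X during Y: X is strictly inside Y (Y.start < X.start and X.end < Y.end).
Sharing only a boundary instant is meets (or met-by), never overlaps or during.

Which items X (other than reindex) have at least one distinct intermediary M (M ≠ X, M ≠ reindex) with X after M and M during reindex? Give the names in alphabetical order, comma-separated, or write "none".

Target reindex = [3, 146].
Intermediaries M with M during reindex: lunch.
Via lunch — items with X after lunch: audit, load_test, rehearsal, snapshot, triage.
Union: audit, load_test, rehearsal, snapshot, triage.

audit, load_test, rehearsal, snapshot, triage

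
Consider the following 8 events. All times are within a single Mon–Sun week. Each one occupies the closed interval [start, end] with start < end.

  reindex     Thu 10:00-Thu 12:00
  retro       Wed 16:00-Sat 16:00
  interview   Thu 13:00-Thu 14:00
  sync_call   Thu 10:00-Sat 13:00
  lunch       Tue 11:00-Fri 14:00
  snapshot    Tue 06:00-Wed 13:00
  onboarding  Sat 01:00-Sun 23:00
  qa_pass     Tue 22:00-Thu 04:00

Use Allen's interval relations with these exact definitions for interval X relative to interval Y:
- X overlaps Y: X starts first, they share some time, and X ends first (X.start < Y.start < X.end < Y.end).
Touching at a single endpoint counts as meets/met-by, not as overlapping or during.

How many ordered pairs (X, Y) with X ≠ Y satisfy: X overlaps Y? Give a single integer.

7

Checking all 56 ordered pairs for relation 'overlaps'; matching pairs in alphabetical order:
(lunch, retro): lunch overlaps retro ✓
(lunch, sync_call): lunch overlaps sync_call ✓
(qa_pass, retro): qa_pass overlaps retro ✓
(retro, onboarding): retro overlaps onboarding ✓
(snapshot, lunch): snapshot overlaps lunch ✓
(snapshot, qa_pass): snapshot overlaps qa_pass ✓
(sync_call, onboarding): sync_call overlaps onboarding ✓
Count: 7.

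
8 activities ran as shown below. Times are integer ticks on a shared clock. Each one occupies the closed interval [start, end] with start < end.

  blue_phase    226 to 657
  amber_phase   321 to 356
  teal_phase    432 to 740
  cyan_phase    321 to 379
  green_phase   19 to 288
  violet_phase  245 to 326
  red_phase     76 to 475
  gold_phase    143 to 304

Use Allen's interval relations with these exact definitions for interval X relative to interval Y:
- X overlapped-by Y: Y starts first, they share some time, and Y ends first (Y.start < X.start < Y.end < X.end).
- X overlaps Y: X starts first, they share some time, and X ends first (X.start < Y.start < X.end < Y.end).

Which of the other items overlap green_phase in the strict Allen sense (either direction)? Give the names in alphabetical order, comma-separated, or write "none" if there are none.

Target green_phase = [19, 288].
amber_phase [321, 356] → after → no.
blue_phase [226, 657] → overlapped-by → yes.
cyan_phase [321, 379] → after → no.
gold_phase [143, 304] → overlapped-by → yes.
red_phase [76, 475] → overlapped-by → yes.
teal_phase [432, 740] → after → no.
violet_phase [245, 326] → overlapped-by → yes.
Result: blue_phase, gold_phase, red_phase, violet_phase.

blue_phase, gold_phase, red_phase, violet_phase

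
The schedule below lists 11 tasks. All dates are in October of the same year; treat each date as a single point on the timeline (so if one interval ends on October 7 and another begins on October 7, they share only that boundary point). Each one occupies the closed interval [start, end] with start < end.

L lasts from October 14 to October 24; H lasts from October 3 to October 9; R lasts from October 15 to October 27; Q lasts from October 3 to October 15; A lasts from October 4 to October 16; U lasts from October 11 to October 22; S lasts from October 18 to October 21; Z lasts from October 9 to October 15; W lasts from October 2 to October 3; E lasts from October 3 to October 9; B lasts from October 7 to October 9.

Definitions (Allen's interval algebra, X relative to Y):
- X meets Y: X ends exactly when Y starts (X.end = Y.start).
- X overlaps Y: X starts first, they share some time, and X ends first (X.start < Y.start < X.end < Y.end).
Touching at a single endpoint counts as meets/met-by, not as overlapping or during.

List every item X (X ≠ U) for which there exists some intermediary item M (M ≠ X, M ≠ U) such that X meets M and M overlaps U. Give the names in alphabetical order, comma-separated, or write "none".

B, E, H, W

Target U = [October 11, October 22].
Intermediaries M with M overlaps U: A, Q, Z.
Via A — items with X meets A: none.
Via Q — items with X meets Q: W.
Via Z — items with X meets Z: B, E, H.
Union: B, E, H, W.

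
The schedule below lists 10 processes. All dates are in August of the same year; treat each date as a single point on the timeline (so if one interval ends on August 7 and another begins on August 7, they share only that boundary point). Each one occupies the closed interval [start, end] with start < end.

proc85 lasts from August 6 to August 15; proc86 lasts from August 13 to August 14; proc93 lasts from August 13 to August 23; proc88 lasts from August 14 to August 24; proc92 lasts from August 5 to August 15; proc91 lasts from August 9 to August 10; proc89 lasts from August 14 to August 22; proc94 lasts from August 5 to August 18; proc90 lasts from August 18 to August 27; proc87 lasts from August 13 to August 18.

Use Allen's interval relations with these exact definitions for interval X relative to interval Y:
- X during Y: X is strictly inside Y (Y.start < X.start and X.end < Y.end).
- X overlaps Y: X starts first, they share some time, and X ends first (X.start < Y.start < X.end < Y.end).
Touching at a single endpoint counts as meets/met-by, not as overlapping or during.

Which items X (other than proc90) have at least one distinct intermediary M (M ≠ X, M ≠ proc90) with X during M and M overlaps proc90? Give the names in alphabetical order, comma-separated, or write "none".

Target proc90 = [August 18, August 27].
Intermediaries M with M overlaps proc90: proc88, proc89, proc93.
Via proc88 — items with X during proc88: none.
Via proc89 — items with X during proc89: none.
Via proc93 — items with X during proc93: proc89.
Union: proc89.

proc89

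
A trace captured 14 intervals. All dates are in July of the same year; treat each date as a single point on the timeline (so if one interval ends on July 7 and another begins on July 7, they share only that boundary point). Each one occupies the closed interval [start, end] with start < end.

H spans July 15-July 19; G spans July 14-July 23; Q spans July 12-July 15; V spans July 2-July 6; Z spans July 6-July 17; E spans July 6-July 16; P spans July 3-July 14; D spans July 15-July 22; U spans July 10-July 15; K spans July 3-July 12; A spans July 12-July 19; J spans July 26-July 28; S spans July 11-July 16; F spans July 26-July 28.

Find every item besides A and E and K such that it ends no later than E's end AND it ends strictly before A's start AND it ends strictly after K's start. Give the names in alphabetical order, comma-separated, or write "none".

Conditions: its end is no later than E's end (X.end <= July 16) AND its end is strictly before A's start (X.end < July 12) AND its end is strictly after K's start (X.end > July 3).
D: end July 22 <= July 16? ✗; end July 22 < July 12? ✗; end July 22 > July 3? ✓ → no.
F: end July 28 <= July 16? ✗; end July 28 < July 12? ✗; end July 28 > July 3? ✓ → no.
G: end July 23 <= July 16? ✗; end July 23 < July 12? ✗; end July 23 > July 3? ✓ → no.
H: end July 19 <= July 16? ✗; end July 19 < July 12? ✗; end July 19 > July 3? ✓ → no.
J: end July 28 <= July 16? ✗; end July 28 < July 12? ✗; end July 28 > July 3? ✓ → no.
P: end July 14 <= July 16? ✓; end July 14 < July 12? ✗; end July 14 > July 3? ✓ → no.
Q: end July 15 <= July 16? ✓; end July 15 < July 12? ✗; end July 15 > July 3? ✓ → no.
S: end July 16 <= July 16? ✓; end July 16 < July 12? ✗; end July 16 > July 3? ✓ → no.
U: end July 15 <= July 16? ✓; end July 15 < July 12? ✗; end July 15 > July 3? ✓ → no.
V: end July 6 <= July 16? ✓; end July 6 < July 12? ✓; end July 6 > July 3? ✓ → yes.
Z: end July 17 <= July 16? ✗; end July 17 < July 12? ✗; end July 17 > July 3? ✓ → no.
Result: V.

V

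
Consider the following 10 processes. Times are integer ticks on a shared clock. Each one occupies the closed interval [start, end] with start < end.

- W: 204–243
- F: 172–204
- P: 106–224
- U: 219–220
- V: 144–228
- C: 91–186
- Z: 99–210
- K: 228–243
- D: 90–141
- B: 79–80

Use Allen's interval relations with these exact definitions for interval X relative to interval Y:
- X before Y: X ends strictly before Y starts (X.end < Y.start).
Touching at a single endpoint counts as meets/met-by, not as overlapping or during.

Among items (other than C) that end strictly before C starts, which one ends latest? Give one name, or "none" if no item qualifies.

Target C = [91, 186].
B [79, 80] → before → candidate.
D [90, 141] → overlaps → excluded.
F [172, 204] → overlapped-by → excluded.
K [228, 243] → after → excluded.
P [106, 224] → overlapped-by → excluded.
U [219, 220] → after → excluded.
V [144, 228] → overlapped-by → excluded.
W [204, 243] → after → excluded.
Z [99, 210] → overlapped-by → excluded.
Among candidates, latest end is 80 → B.

B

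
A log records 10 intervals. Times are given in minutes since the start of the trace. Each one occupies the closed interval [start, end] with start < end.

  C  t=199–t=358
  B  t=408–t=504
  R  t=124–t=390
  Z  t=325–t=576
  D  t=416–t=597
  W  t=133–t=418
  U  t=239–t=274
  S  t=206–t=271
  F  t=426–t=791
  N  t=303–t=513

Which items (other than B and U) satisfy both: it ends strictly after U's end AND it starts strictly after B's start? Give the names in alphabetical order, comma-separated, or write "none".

D, F

Conditions: its end is strictly after U's end (X.end > t=274) AND its start is strictly after B's start (X.start > t=408).
C: end t=358 > t=274? ✓; start t=199 > t=408? ✗ → no.
D: end t=597 > t=274? ✓; start t=416 > t=408? ✓ → yes.
F: end t=791 > t=274? ✓; start t=426 > t=408? ✓ → yes.
N: end t=513 > t=274? ✓; start t=303 > t=408? ✗ → no.
R: end t=390 > t=274? ✓; start t=124 > t=408? ✗ → no.
S: end t=271 > t=274? ✗; start t=206 > t=408? ✗ → no.
W: end t=418 > t=274? ✓; start t=133 > t=408? ✗ → no.
Z: end t=576 > t=274? ✓; start t=325 > t=408? ✗ → no.
Result: D, F.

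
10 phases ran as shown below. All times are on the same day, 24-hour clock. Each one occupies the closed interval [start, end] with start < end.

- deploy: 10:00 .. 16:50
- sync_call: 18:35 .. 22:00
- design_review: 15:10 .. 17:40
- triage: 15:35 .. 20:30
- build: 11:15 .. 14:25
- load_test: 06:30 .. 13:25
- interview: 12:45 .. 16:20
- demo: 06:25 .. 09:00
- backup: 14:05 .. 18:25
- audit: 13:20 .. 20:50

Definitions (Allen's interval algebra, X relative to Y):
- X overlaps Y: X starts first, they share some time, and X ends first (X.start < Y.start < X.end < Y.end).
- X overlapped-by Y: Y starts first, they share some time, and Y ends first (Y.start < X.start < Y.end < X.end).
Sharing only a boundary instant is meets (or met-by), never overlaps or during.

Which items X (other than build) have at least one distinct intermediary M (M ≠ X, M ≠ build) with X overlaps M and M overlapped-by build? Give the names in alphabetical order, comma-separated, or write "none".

deploy, interview, load_test

Target build = [11:15, 14:25].
Intermediaries M with M overlapped-by build: audit, backup, interview.
Via audit — items with X overlaps audit: deploy, interview, load_test.
Via backup — items with X overlaps backup: deploy, interview.
Via interview — items with X overlaps interview: load_test.
Union: deploy, interview, load_test.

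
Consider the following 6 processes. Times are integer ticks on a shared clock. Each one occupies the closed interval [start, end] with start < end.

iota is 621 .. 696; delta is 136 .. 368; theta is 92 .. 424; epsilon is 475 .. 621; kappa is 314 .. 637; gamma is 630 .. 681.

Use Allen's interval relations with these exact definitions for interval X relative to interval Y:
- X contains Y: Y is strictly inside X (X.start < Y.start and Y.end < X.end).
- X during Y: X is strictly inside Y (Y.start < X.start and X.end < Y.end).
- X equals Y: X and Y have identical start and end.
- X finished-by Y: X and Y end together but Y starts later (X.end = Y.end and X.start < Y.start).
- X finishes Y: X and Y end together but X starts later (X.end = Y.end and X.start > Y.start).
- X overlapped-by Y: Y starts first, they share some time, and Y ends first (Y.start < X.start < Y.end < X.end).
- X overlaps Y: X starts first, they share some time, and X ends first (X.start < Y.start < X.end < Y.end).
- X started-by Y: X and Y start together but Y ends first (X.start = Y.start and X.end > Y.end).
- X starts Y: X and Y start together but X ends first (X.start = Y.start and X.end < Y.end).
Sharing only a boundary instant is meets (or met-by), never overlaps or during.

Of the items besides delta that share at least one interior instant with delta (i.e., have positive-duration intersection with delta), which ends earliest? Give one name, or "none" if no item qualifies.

theta

Target delta = [136, 368].
epsilon [475, 621] → after → excluded.
gamma [630, 681] → after → excluded.
iota [621, 696] → after → excluded.
kappa [314, 637] → overlapped-by → candidate.
theta [92, 424] → contains → candidate.
Among candidates, earliest end is 424 → theta.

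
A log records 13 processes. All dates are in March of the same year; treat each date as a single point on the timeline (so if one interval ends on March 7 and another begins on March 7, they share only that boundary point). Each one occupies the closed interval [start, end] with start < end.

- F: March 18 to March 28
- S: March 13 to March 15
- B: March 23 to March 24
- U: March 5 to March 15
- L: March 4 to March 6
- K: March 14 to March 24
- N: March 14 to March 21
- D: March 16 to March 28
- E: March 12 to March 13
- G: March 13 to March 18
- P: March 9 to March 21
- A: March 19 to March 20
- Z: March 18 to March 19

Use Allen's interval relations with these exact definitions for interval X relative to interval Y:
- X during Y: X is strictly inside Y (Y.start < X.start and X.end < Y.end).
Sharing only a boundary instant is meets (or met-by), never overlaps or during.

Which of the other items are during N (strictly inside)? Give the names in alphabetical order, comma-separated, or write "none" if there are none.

Target N = [March 14, March 21].
A [March 19, March 20] → during → yes.
B [March 23, March 24] → after → no.
D [March 16, March 28] → overlapped-by → no.
E [March 12, March 13] → before → no.
F [March 18, March 28] → overlapped-by → no.
G [March 13, March 18] → overlaps → no.
K [March 14, March 24] → started-by → no.
L [March 4, March 6] → before → no.
P [March 9, March 21] → finished-by → no.
S [March 13, March 15] → overlaps → no.
U [March 5, March 15] → overlaps → no.
Z [March 18, March 19] → during → yes.
Result: A, Z.

A, Z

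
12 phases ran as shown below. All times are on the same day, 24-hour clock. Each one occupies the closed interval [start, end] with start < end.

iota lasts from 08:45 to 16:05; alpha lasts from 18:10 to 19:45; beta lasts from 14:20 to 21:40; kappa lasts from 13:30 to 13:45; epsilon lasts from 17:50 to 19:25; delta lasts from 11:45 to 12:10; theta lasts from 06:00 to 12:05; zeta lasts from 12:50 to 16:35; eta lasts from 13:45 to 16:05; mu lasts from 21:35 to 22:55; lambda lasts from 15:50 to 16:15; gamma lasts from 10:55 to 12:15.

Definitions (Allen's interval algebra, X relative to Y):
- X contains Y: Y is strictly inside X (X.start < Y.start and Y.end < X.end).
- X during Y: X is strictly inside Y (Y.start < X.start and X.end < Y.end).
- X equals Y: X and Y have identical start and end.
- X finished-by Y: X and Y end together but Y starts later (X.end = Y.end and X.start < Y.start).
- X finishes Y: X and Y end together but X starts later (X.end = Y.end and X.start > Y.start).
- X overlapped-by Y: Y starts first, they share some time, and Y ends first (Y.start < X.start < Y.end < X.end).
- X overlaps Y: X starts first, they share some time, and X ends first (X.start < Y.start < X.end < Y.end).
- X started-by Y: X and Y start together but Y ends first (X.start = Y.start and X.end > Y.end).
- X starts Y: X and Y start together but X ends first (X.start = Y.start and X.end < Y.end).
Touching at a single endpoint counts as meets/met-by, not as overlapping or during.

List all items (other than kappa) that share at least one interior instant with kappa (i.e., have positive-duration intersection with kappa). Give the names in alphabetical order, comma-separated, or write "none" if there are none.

Target kappa = [13:30, 13:45].
alpha [18:10, 19:45] → after → no.
beta [14:20, 21:40] → after → no.
delta [11:45, 12:10] → before → no.
epsilon [17:50, 19:25] → after → no.
eta [13:45, 16:05] → met-by → no.
gamma [10:55, 12:15] → before → no.
iota [08:45, 16:05] → contains → yes.
lambda [15:50, 16:15] → after → no.
mu [21:35, 22:55] → after → no.
theta [06:00, 12:05] → before → no.
zeta [12:50, 16:35] → contains → yes.
Result: iota, zeta.

iota, zeta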